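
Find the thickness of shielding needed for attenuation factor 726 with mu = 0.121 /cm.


x = ln(factor) / mu
x = ln(726) / 0.121
x = 54.443 cm

54.443


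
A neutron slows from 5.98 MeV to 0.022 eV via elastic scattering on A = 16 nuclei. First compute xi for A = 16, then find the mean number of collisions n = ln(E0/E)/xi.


xi = 1 + (A-1)^2/(2A)*ln((A-1)/(A+1)) = 0.1199467 (for A = 16)
n = ln(E0/E) / xi
n = ln(5.98e6 / 0.022) / 0.1199467
n = ln(2.718182e+08) / 0.1199467 = 161.91

161.91


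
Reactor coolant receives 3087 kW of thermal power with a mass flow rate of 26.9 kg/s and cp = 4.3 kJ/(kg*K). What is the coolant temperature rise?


dT = Q / (m_dot * cp)
dT = 3087 / (26.9 * 4.3)
dT = 26.688 C

26.688


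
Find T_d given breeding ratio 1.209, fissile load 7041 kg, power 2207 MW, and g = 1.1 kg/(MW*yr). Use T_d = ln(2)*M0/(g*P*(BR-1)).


Breeding gain G = BR - 1 = 1.209 - 1 = 0.209
Fissile production rate = g * P * G = 1.1 * 2207 * 0.209 = 507.3893 kg/yr
T_d = ln(2) * M0 / (g * P * G)
T_d = ln(2) * 7041 / 507.3893 = 9.6187 yr

9.6187


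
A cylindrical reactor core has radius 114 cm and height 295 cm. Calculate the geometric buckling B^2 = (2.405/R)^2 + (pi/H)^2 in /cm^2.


B^2 = (2.405/R)^2 + (pi/H)^2
B^2 = (2.405/114)^2 + (pi/295)^2
B^2 = 5.5847e-04 /cm^2

5.5847e-04


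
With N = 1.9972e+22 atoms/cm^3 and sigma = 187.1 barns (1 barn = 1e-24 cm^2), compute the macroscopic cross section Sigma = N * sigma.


Sigma = N * sigma_barns * 1e-24
Sigma = 1.9972e+22 * 187.1 * 1e-24
Sigma = 3.7368 /cm

3.7368


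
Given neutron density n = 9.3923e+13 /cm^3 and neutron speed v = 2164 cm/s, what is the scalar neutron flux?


phi = n * v
phi = 9.3923e+13 * 2164
phi = 2.0325e+17 /cm^2/s

2.0325e+17


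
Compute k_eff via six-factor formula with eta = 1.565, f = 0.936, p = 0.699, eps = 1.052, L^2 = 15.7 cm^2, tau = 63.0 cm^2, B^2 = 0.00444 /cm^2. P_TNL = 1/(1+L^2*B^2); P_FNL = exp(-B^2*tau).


k_inf = eta*f*p*eps = 1.565*0.936*0.699*1.052 = 1.077167
P_TNL = 1/(1 + L^2*B^2) = 1/(1 + 15.7*0.00444) = 0.9348346
P_FNL = exp(-B^2*tau) = exp(-0.00444*63.0) = 0.7559954
k_eff = k_inf * P_TNL * P_FNL = 1.077167 * 0.9348346 * 0.7559954
k_eff = 0.76127

0.76127


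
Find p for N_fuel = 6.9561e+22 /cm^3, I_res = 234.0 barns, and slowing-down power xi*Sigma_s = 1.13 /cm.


p = exp(-N * I * 1e-24 / (xi*Sigma_s))
p = exp(-6.9561e+22 * 234.0 * 1e-24 / 1.13)
p = 5.5479e-07

5.5479e-07


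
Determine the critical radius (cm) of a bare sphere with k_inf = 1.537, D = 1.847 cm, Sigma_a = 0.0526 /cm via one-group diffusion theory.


L^2 = D / Sigma_a = 1.847 / 0.0526 = 35.11407 cm^2
B_m^2 = (k_inf - 1) / L^2 = (1.537 - 1) / 35.11407 = 0.01529302 /cm^2
For a bare sphere: B_g = pi/R, so R_c = pi / sqrt(B_m^2)
R_c = pi / sqrt(0.01529302) = 25.404 cm

25.404


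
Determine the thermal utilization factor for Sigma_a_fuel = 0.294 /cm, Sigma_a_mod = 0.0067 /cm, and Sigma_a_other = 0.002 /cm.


f = Sigma_a_fuel / (Sigma_a_fuel + Sigma_a_mod + Sigma_a_other)
f = 0.294 / (0.294 + 0.0067 + 0.002)
f = 0.97126

0.97126


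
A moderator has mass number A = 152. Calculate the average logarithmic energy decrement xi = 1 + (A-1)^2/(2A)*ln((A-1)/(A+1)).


xi = 1 + (A-1)^2/(2A) * ln((A-1)/(A+1))
xi = 1 + (152-1)^2/(2*152) * ln((152-1)/(152 +1))
xi = 0.013100

0.013100


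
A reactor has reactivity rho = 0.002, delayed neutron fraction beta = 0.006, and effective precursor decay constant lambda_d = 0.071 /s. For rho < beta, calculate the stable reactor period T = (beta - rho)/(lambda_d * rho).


T = (beta - rho) / (lambda_d * rho)
T = (0.006 - 0.002) / (0.071 * 0.002)
T = 28.169 s

28.169


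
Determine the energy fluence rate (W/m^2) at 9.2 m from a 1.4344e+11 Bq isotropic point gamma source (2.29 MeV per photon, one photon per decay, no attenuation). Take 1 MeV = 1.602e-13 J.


psi = A * E * 1.602e-13 / (4*pi*r^2)
psi = 1.4344e+11 * 2.29 * 1.602e-13 / (4*pi*9.2^2)
psi = 4.9475e-05 W/m^2

4.9475e-05


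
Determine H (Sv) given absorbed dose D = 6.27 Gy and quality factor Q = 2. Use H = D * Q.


H = D * Q
H = 6.27 * 2
H = 12.540 Sv

12.540


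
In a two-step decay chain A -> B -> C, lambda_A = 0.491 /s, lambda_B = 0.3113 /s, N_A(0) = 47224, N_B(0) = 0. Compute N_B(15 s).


N_B(t) = lambda_A * N_A0 / (lambda_B - lambda_A) * [exp(-lambda_A*t) - exp(-lambda_B*t)]
exp(-0.491*15) = 6.330254e-04; exp(-0.3113*15) = 0.009376957
N_B = 0.491 * 47224 / (0.3113 - 0.491) * (6.330254e-04 - 0.009376957)
N_B = 1128.2

1128.2


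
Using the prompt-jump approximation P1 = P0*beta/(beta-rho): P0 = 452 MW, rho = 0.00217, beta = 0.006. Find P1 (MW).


P1/P0 = beta / (beta - rho)
P1/P0 = 0.006 / (0.006 - 0.00217) = 1.566580
P1 = 452 * 1.566580 = 708.09 MW

708.09


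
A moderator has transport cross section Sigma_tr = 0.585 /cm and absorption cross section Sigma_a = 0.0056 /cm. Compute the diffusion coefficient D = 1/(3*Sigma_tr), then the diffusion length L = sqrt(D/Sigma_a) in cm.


D = 1 / (3 * Sigma_tr) = 1 / (3 * 0.585) = 0.5698006 cm
L = sqrt(D / Sigma_a)
L = sqrt(0.5698006 / 0.0056)
L = 10.087 cm

10.087


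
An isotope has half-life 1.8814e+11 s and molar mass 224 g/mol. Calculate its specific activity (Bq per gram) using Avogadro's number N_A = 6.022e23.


lambda = ln(2) / t_half = ln(2) / 1.8814e+11 = 3.684210e-12 /s
SA = lambda * N_A / M
SA = 3.684210e-12 * 6.022e23 / 224
SA = 9.9046e+09 Bq/g

9.9046e+09


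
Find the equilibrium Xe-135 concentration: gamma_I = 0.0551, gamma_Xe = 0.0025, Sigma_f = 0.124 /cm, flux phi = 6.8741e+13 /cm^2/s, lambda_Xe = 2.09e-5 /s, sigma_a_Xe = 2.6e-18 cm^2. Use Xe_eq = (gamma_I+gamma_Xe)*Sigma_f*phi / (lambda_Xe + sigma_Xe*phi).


Xe_eq = (gamma_I + gamma_Xe) * Sigma_f * phi / (lambda_Xe + sigma_Xe * phi)
Numerator = (0.0551 + 0.0025) * 0.124 * 6.8741e+13 = 4.909757e+11
Denominator = 2.09e-5 + 2.6e-18 * 6.8741e+13 = 1.996266e-04
Xe_eq = 4.909757e+11 / 1.996266e-04 = 2.4595e+15 /cm^3

2.4595e+15


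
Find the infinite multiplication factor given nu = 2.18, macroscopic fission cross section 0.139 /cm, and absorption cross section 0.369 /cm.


k_inf = nu * Sigma_f / Sigma_a
k_inf = 2.18 * 0.139 / 0.369
k_inf = 0.82119

0.82119


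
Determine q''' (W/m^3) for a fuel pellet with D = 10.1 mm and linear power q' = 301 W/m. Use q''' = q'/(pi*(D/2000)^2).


r = D / 2 / 1000 = 10.1 / 2 / 1000 = 0.00505 m
q''' = q' / (pi * r^2)
q''' = 301 / (pi * 0.00505^2)
q''' = 3.7569e+06 W/m^3

3.7569e+06


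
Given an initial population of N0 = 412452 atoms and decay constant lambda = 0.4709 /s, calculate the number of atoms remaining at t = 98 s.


N = N0 * exp(-lambda * t)
N = 412452 * exp(-0.4709 * 98)
N = 3.7451e-15

3.7451e-15


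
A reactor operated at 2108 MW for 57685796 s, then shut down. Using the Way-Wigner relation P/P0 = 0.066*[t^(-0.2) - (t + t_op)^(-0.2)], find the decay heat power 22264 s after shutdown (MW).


P/P0 = 0.066 * [t^(-0.2) - (t + t_op)^(-0.2)]
P/P0 = 0.066 * [22264^(-0.2) - (22264 + 57685796)^(-0.2)]
P/P0 = 0.066 * [0.1350453 - 0.02803837] = 0.007062457
P = 2108 * 0.007062457 = 14.888 MW

14.888


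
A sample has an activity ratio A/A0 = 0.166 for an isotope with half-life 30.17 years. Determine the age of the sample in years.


lambda = ln(2) / t_half = ln(2) / 30.17 = 0.02297472 /yr
t = -ln(A/A0) / lambda
t = -ln(0.166) / 0.02297472
t = 78.163 yr

78.163


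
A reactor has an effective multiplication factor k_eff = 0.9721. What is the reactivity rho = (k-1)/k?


rho = (k_eff - 1) / k_eff
rho = (0.9721 - 1) / 0.9721
rho = -0.028701

-0.028701


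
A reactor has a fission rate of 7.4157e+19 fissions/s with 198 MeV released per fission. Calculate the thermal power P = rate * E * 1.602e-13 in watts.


P = fission_rate * E_MeV * 1.602e-13
P = 7.4157e+19 * 198 * 1.602e-13
P = 2.3522e+09 W

2.3522e+09


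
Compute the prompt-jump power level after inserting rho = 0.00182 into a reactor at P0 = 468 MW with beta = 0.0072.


P1/P0 = beta / (beta - rho)
P1/P0 = 0.0072 / (0.0072 - 0.00182) = 1.338290
P1 = 468 * 1.338290 = 626.32 MW

626.32


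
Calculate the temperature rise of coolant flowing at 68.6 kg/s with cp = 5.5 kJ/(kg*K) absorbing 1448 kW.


dT = Q / (m_dot * cp)
dT = 1448 / (68.6 * 5.5)
dT = 3.8378 C

3.8378


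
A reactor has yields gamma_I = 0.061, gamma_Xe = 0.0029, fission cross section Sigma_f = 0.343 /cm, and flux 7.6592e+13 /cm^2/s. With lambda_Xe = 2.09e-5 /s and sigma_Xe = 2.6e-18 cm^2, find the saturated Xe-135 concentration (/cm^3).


Xe_eq = (gamma_I + gamma_Xe) * Sigma_f * phi / (lambda_Xe + sigma_Xe * phi)
Numerator = (0.061 + 0.0029) * 0.343 * 7.6592e+13 = 1.678720e+12
Denominator = 2.09e-5 + 2.6e-18 * 7.6592e+13 = 2.200392e-04
Xe_eq = 1.678720e+12 / 2.200392e-04 = 7.6292e+15 /cm^3

7.6292e+15


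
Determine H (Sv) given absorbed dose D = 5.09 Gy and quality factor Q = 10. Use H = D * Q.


H = D * Q
H = 5.09 * 10
H = 50.900 Sv

50.900


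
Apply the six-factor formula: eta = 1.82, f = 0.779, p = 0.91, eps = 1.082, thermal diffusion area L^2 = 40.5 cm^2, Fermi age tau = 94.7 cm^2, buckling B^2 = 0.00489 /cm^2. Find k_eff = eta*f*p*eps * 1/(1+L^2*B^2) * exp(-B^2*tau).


k_inf = eta*f*p*eps = 1.82*0.779*0.91*1.082 = 1.395975
P_TNL = 1/(1 + L^2*B^2) = 1/(1 + 40.5*0.00489) = 0.8346932
P_FNL = exp(-B^2*tau) = exp(-0.00489*94.7) = 0.6293404
k_eff = k_inf * P_TNL * P_FNL = 1.395975 * 0.8346932 * 0.6293404
k_eff = 0.73331

0.73331


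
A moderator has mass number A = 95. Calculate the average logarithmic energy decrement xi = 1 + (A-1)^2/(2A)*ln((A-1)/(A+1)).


xi = 1 + (A-1)^2/(2A) * ln((A-1)/(A+1))
xi = 1 + (95-1)^2/(2*95) * ln((95-1)/(95 +1))
xi = 0.020906

0.020906


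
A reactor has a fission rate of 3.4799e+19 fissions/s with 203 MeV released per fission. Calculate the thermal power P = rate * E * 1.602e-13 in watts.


P = fission_rate * E_MeV * 1.602e-13
P = 3.4799e+19 * 203 * 1.602e-13
P = 1.1317e+09 W

1.1317e+09


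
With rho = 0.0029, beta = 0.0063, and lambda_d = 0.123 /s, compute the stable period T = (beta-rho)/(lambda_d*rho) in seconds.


T = (beta - rho) / (lambda_d * rho)
T = (0.0063 - 0.0029) / (0.123 * 0.0029)
T = 9.5318 s

9.5318


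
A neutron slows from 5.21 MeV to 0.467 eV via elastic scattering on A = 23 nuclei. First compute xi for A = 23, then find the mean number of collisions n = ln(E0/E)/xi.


xi = 1 + (A-1)^2/(2A)*ln((A-1)/(A+1)) = 0.08448899 (for A = 23)
n = ln(E0/E) / xi
n = ln(5.21e6 / 0.467) / 0.08448899
n = ln(1.115632e+07) / 0.08448899 = 192.07

192.07


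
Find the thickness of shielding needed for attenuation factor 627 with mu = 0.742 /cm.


x = ln(factor) / mu
x = ln(627) / 0.742
x = 8.6805 cm

8.6805


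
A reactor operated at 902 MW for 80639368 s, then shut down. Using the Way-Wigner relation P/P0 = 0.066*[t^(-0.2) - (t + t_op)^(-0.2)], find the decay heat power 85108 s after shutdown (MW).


P/P0 = 0.066 * [t^(-0.2) - (t + t_op)^(-0.2)]
P/P0 = 0.066 * [85108^(-0.2) - (85108 + 80639368)^(-0.2)]
P/P0 = 0.066 * [0.1032775 - 0.02621796] = 0.005085930
P = 902 * 0.005085930 = 4.5875 MW

4.5875


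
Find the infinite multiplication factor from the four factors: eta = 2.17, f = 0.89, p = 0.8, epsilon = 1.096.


k_inf = eta * f * p * epsilon
k_inf = 2.17 * 0.89 * 0.8 * 1.096
k_inf = 1.6934

1.6934


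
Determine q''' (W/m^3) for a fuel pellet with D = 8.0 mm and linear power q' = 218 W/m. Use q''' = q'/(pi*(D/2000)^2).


r = D / 2 / 1000 = 8.0 / 2 / 1000 = 0.004 m
q''' = q' / (pi * r^2)
q''' = 218 / (pi * 0.004^2)
q''' = 4.3370e+06 W/m^3

4.3370e+06


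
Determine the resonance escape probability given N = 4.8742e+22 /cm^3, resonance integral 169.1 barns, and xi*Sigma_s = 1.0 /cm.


p = exp(-N * I * 1e-24 / (xi*Sigma_s))
p = exp(-4.8742e+22 * 169.1 * 1e-24 / 1.0)
p = 2.6329e-04

2.6329e-04


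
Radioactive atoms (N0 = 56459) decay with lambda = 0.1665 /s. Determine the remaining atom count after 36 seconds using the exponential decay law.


N = N0 * exp(-lambda * t)
N = 56459 * exp(-0.1665 * 36)
N = 140.79

140.79


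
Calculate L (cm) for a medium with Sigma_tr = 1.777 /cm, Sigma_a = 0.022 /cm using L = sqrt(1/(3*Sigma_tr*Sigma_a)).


D = 1 / (3 * Sigma_tr) = 1 / (3 * 1.777) = 0.1875821 cm
L = sqrt(D / Sigma_a)
L = sqrt(0.1875821 / 0.022)
L = 2.9200 cm

2.9200


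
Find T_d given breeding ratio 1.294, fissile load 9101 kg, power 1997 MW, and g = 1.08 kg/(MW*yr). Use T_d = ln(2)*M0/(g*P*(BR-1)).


Breeding gain G = BR - 1 = 1.294 - 1 = 0.294
Fissile production rate = g * P * G = 1.08 * 1997 * 0.294 = 634.08744 kg/yr
T_d = ln(2) * M0 / (g * P * G)
T_d = ln(2) * 9101 / 634.08744 = 9.9487 yr

9.9487


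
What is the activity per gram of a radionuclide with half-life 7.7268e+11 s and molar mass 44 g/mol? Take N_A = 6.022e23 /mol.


lambda = ln(2) / t_half = ln(2) / 7.7268e+11 = 8.970689e-13 /s
SA = lambda * N_A / M
SA = 8.970689e-13 * 6.022e23 / 44
SA = 1.2278e+10 Bq/g

1.2278e+10


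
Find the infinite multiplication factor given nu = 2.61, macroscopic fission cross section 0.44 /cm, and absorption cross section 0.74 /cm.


k_inf = nu * Sigma_f / Sigma_a
k_inf = 2.61 * 0.44 / 0.74
k_inf = 1.5519

1.5519


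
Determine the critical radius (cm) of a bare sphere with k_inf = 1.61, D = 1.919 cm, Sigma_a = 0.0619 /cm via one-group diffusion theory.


L^2 = D / Sigma_a = 1.919 / 0.0619 = 31.00162 cm^2
B_m^2 = (k_inf - 1) / L^2 = (1.61 - 1) / 31.00162 = 0.01967639 /cm^2
For a bare sphere: B_g = pi/R, so R_c = pi / sqrt(B_m^2)
R_c = pi / sqrt(0.01967639) = 22.396 cm

22.396


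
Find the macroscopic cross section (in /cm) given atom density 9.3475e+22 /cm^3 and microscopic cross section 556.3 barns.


Sigma = N * sigma_barns * 1e-24
Sigma = 9.3475e+22 * 556.3 * 1e-24
Sigma = 52.000 /cm

52.000


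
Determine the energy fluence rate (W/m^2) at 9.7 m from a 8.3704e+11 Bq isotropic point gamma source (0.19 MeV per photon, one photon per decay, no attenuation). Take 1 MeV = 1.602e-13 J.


psi = A * E * 1.602e-13 / (4*pi*r^2)
psi = 8.3704e+11 * 0.19 * 1.602e-13 / (4*pi*9.7^2)
psi = 2.1548e-05 W/m^2

2.1548e-05


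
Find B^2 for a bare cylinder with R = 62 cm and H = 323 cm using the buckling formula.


B^2 = (2.405/R)^2 + (pi/H)^2
B^2 = (2.405/62)^2 + (pi/323)^2
B^2 = 0.0015993 /cm^2

0.0015993


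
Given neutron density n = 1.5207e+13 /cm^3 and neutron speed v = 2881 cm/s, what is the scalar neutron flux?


phi = n * v
phi = 1.5207e+13 * 2881
phi = 4.3811e+16 /cm^2/s

4.3811e+16


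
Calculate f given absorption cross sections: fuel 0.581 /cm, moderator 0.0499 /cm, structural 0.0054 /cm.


f = Sigma_a_fuel / (Sigma_a_fuel + Sigma_a_mod + Sigma_a_other)
f = 0.581 / (0.581 + 0.0499 + 0.0054)
f = 0.91309

0.91309


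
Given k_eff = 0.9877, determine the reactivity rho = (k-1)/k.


rho = (k_eff - 1) / k_eff
rho = (0.9877 - 1) / 0.9877
rho = -0.012453

-0.012453


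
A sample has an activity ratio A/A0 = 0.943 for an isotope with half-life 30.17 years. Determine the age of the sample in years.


lambda = ln(2) / t_half = ln(2) / 30.17 = 0.02297472 /yr
t = -ln(A/A0) / lambda
t = -ln(0.943) / 0.02297472
t = 2.5545 yr

2.5545


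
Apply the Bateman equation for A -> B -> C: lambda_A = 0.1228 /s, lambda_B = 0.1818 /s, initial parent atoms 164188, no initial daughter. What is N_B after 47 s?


N_B(t) = lambda_A * N_A0 / (lambda_B - lambda_A) * [exp(-lambda_A*t) - exp(-lambda_B*t)]
exp(-0.1228*47) = 0.003114770; exp(-0.1818*47) = 1.945931e-04
N_B = 0.1228 * 164188 / (0.1818 - 0.1228) * (0.003114770 - 1.945931e-04)
N_B = 997.92

997.92


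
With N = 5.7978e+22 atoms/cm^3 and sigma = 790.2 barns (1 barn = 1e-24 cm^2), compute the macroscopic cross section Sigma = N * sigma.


Sigma = N * sigma_barns * 1e-24
Sigma = 5.7978e+22 * 790.2 * 1e-24
Sigma = 45.814 /cm

45.814


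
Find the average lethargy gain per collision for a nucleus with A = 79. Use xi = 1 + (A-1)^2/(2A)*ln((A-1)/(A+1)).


xi = 1 + (A-1)^2/(2A) * ln((A-1)/(A+1))
xi = 1 + (79-1)^2/(2*79) * ln((79-1)/(79 +1))
xi = 0.025104

0.025104


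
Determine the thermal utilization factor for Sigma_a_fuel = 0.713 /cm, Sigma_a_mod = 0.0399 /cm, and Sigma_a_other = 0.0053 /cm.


f = Sigma_a_fuel / (Sigma_a_fuel + Sigma_a_mod + Sigma_a_other)
f = 0.713 / (0.713 + 0.0399 + 0.0053)
f = 0.94039

0.94039


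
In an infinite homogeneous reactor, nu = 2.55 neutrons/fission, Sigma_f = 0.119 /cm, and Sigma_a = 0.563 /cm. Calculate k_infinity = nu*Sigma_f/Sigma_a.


k_inf = nu * Sigma_f / Sigma_a
k_inf = 2.55 * 0.119 / 0.563
k_inf = 0.53899

0.53899


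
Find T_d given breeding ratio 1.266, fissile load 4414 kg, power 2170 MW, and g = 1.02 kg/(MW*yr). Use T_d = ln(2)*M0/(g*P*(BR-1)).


Breeding gain G = BR - 1 = 1.266 - 1 = 0.266
Fissile production rate = g * P * G = 1.02 * 2170 * 0.266 = 588.7644 kg/yr
T_d = ln(2) * M0 / (g * P * G)
T_d = ln(2) * 4414 / 588.7644 = 5.1966 yr

5.1966


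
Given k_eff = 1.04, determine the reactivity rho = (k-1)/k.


rho = (k_eff - 1) / k_eff
rho = (1.04 - 1) / 1.04
rho = 0.038462

0.038462


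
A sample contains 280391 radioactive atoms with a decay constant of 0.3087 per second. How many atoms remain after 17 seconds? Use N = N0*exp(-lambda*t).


N = N0 * exp(-lambda * t)
N = 280391 * exp(-0.3087 * 17)
N = 1474.5

1474.5


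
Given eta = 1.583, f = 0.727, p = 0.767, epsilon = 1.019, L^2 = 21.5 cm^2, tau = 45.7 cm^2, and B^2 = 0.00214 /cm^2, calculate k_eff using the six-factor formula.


k_inf = eta*f*p*eps = 1.583*0.727*0.767*1.019 = 0.8994663
P_TNL = 1/(1 + L^2*B^2) = 1/(1 + 21.5*0.00214) = 0.9560138
P_FNL = exp(-B^2*tau) = exp(-0.00214*45.7) = 0.9068321
k_eff = k_inf * P_TNL * P_FNL = 0.8994663 * 0.9560138 * 0.9068321
k_eff = 0.77979

0.77979


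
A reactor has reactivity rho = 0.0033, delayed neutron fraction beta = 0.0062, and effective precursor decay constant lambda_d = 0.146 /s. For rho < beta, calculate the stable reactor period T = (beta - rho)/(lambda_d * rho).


T = (beta - rho) / (lambda_d * rho)
T = (0.0062 - 0.0033) / (0.146 * 0.0033)
T = 6.0191 s

6.0191


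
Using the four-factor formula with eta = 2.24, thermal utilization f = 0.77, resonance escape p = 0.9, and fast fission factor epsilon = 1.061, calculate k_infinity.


k_inf = eta * f * p * epsilon
k_inf = 2.24 * 0.77 * 0.9 * 1.061
k_inf = 1.6470

1.6470


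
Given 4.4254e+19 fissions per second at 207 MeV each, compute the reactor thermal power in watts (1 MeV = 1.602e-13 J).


P = fission_rate * E_MeV * 1.602e-13
P = 4.4254e+19 * 207 * 1.602e-13
P = 1.4675e+09 W

1.4675e+09


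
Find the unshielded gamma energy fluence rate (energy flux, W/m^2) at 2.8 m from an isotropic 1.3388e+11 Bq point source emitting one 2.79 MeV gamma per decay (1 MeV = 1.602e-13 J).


psi = A * E * 1.602e-13 / (4*pi*r^2)
psi = 1.3388e+11 * 2.79 * 1.602e-13 / (4*pi*2.8^2)
psi = 6.0737e-04 W/m^2

6.0737e-04


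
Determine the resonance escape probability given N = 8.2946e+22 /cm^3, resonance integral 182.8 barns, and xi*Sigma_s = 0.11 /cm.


p = exp(-N * I * 1e-24 / (xi*Sigma_s))
p = exp(-8.2946e+22 * 182.8 * 1e-24 / 0.11)
p = 1.3688e-60

1.3688e-60


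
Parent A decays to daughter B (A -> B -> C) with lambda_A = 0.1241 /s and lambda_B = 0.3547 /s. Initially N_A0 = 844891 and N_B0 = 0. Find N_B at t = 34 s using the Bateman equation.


N_B(t) = lambda_A * N_A0 / (lambda_B - lambda_A) * [exp(-lambda_A*t) - exp(-lambda_B*t)]
exp(-0.1241*34) = 0.01470747; exp(-0.3547*34) = 5.787559e-06
N_B = 0.1241 * 844891 / (0.3547 - 0.1241) * (0.01470747 - 5.787559e-06)
N_B = 6684.7

6684.7


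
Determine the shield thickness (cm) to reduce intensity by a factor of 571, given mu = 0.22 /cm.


x = ln(factor) / mu
x = ln(571) / 0.22
x = 28.852 cm

28.852


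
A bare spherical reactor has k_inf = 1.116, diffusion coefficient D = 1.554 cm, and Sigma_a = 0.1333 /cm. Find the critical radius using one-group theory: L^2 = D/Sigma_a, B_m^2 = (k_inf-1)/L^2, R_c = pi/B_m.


L^2 = D / Sigma_a = 1.554 / 0.1333 = 11.65791 cm^2
B_m^2 = (k_inf - 1) / L^2 = (1.116 - 1) / 11.65791 = 0.009950326 /cm^2
For a bare sphere: B_g = pi/R, so R_c = pi / sqrt(B_m^2)
R_c = pi / sqrt(0.009950326) = 31.494 cm

31.494


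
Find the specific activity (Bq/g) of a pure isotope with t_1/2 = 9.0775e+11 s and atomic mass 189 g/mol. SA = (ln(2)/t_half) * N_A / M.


lambda = ln(2) / t_half = ln(2) / 9.0775e+11 = 7.635882e-13 /s
SA = lambda * N_A / M
SA = 7.635882e-13 * 6.022e23 / 189
SA = 2.4330e+09 Bq/g

2.4330e+09


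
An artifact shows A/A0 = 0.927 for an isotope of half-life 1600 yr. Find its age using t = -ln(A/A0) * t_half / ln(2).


lambda = ln(2) / t_half = ln(2) / 1600 = 4.332170e-04 /yr
t = -ln(A/A0) / lambda
t = -ln(0.927) / 4.332170e-04
t = 174.97 yr

174.97


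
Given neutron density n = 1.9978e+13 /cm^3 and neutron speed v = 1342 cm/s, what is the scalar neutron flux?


phi = n * v
phi = 1.9978e+13 * 1342
phi = 2.6810e+16 /cm^2/s

2.6810e+16


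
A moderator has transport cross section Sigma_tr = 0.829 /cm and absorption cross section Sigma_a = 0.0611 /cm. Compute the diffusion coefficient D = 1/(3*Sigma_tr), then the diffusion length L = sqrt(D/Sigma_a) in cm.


D = 1 / (3 * Sigma_tr) = 1 / (3 * 0.829) = 0.4020909 cm
L = sqrt(D / Sigma_a)
L = sqrt(0.4020909 / 0.0611)
L = 2.5653 cm

2.5653


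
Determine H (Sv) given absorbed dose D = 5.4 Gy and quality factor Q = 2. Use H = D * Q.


H = D * Q
H = 5.4 * 2
H = 10.800 Sv

10.800


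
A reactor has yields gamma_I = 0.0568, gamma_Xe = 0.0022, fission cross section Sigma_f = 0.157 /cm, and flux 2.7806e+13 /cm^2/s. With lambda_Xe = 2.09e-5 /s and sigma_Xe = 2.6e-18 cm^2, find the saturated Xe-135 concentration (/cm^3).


Xe_eq = (gamma_I + gamma_Xe) * Sigma_f * phi / (lambda_Xe + sigma_Xe * phi)
Numerator = (0.0568 + 0.0022) * 0.157 * 2.7806e+13 = 2.575670e+11
Denominator = 2.09e-5 + 2.6e-18 * 2.7806e+13 = 9.319560e-05
Xe_eq = 2.575670e+11 / 9.319560e-05 = 2.7637e+15 /cm^3

2.7637e+15


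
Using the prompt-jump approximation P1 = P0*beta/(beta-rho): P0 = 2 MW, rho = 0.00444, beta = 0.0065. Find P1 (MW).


P1/P0 = beta / (beta - rho)
P1/P0 = 0.0065 / (0.0065 - 0.00444) = 3.155340
P1 = 2 * 3.155340 = 6.3107 MW

6.3107


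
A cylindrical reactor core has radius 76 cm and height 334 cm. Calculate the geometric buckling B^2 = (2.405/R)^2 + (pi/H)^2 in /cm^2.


B^2 = (2.405/R)^2 + (pi/H)^2
B^2 = (2.405/76)^2 + (pi/334)^2
B^2 = 0.0010899 /cm^2

0.0010899


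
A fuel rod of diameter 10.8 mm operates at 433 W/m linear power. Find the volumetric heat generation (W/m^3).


r = D / 2 / 1000 = 10.8 / 2 / 1000 = 0.0054 m
q''' = q' / (pi * r^2)
q''' = 433 / (pi * 0.0054^2)
q''' = 4.7266e+06 W/m^3

4.7266e+06


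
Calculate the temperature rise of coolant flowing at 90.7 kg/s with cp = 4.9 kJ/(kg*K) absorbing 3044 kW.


dT = Q / (m_dot * cp)
dT = 3044 / (90.7 * 4.9)
dT = 6.8492 C

6.8492


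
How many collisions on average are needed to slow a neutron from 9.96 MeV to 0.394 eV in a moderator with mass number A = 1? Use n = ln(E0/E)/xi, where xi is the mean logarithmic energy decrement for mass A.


xi = 1 + (A-1)^2/(2A)*ln((A-1)/(A+1)) = 1 (for A = 1)
n = ln(E0/E) / xi
n = ln(9.96e6 / 0.394) / 1
n = ln(2.527919e+07) / 1 = 17.045

17.045


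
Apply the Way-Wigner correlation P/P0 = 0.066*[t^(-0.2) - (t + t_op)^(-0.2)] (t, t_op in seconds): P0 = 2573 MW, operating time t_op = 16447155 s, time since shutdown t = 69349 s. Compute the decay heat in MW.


P/P0 = 0.066 * [t^(-0.2) - (t + t_op)^(-0.2)]
P/P0 = 0.066 * [69349^(-0.2) - (69349 + 16447155)^(-0.2)]
P/P0 = 0.066 * [0.1075950 - 0.03600944] = 0.004724647
P = 2573 * 0.004724647 = 12.157 MW

12.157


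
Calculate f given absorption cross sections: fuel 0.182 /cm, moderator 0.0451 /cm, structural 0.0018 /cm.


f = Sigma_a_fuel / (Sigma_a_fuel + Sigma_a_mod + Sigma_a_other)
f = 0.182 / (0.182 + 0.0451 + 0.0018)
f = 0.79511

0.79511


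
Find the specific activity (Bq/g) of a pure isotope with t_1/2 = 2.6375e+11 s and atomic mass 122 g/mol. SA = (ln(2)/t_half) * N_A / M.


lambda = ln(2) / t_half = ln(2) / 2.6375e+11 = 2.628046e-12 /s
SA = lambda * N_A / M
SA = 2.628046e-12 * 6.022e23 / 122
SA = 1.2972e+10 Bq/g

1.2972e+10


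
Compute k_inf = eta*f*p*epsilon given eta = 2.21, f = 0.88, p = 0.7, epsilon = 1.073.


k_inf = eta * f * p * epsilon
k_inf = 2.21 * 0.88 * 0.7 * 1.073
k_inf = 1.4607

1.4607


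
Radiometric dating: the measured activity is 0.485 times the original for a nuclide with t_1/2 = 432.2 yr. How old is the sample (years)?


lambda = ln(2) / t_half = ln(2) / 432.2 = 0.001603765 /yr
t = -ln(A/A0) / lambda
t = -ln(0.485) / 0.001603765
t = 451.19 yr

451.19


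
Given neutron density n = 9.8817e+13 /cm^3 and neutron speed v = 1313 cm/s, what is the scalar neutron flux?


phi = n * v
phi = 9.8817e+13 * 1313
phi = 1.2975e+17 /cm^2/s

1.2975e+17


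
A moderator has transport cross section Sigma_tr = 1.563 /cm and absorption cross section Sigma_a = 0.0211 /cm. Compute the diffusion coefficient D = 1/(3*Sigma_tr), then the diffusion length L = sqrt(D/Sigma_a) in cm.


D = 1 / (3 * Sigma_tr) = 1 / (3 * 1.563) = 0.2132651 cm
L = sqrt(D / Sigma_a)
L = sqrt(0.2132651 / 0.0211)
L = 3.1792 cm

3.1792


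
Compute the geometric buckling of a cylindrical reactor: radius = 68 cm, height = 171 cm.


B^2 = (2.405/R)^2 + (pi/H)^2
B^2 = (2.405/68)^2 + (pi/171)^2
B^2 = 0.0015884 /cm^2

0.0015884


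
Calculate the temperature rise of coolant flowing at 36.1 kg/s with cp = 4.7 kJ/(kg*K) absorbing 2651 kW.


dT = Q / (m_dot * cp)
dT = 2651 / (36.1 * 4.7)
dT = 15.624 C

15.624


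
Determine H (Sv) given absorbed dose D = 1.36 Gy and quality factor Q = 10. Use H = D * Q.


H = D * Q
H = 1.36 * 10
H = 13.600 Sv

13.600


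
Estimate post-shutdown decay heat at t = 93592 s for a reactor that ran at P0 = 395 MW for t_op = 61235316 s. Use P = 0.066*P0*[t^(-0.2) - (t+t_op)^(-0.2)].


P/P0 = 0.066 * [t^(-0.2) - (t + t_op)^(-0.2)]
P/P0 = 0.066 * [93592^(-0.2) - (93592 + 61235316)^(-0.2)]
P/P0 = 0.066 * [0.1013333 - 0.02769918] = 0.004859852
P = 395 * 0.004859852 = 1.9196 MW

1.9196


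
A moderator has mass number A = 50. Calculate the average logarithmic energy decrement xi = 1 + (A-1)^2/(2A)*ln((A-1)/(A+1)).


xi = 1 + (A-1)^2/(2A) * ln((A-1)/(A+1))
xi = 1 + (50-1)^2/(2*50) * ln((50-1)/(50 +1))
xi = 0.039472

0.039472


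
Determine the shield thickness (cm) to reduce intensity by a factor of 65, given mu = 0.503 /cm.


x = ln(factor) / mu
x = ln(65) / 0.503
x = 8.2990 cm

8.2990


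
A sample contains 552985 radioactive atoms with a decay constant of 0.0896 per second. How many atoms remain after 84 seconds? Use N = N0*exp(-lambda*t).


N = N0 * exp(-lambda * t)
N = 552985 * exp(-0.0896 * 84)
N = 297.88

297.88


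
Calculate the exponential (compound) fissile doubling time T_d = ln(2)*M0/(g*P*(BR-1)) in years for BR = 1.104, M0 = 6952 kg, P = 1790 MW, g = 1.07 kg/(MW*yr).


Breeding gain G = BR - 1 = 1.104 - 1 = 0.104
Fissile production rate = g * P * G = 1.07 * 1790 * 0.104 = 199.1912 kg/yr
T_d = ln(2) * M0 / (g * P * G)
T_d = ln(2) * 6952 / 199.1912 = 24.192 yr

24.192


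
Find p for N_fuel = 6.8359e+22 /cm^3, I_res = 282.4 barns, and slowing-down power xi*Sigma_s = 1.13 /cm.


p = exp(-N * I * 1e-24 / (xi*Sigma_s))
p = exp(-6.8359e+22 * 282.4 * 1e-24 / 1.13)
p = 3.8075e-08

3.8075e-08


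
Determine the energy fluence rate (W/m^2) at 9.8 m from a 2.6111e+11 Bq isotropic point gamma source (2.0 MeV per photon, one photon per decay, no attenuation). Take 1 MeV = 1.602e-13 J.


psi = A * E * 1.602e-13 / (4*pi*r^2)
psi = 2.6111e+11 * 2.0 * 1.602e-13 / (4*pi*9.8^2)
psi = 6.9319e-05 W/m^2

6.9319e-05


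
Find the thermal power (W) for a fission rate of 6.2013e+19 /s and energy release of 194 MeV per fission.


P = fission_rate * E_MeV * 1.602e-13
P = 6.2013e+19 * 194 * 1.602e-13
P = 1.9273e+09 W

1.9273e+09


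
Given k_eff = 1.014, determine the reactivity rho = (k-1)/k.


rho = (k_eff - 1) / k_eff
rho = (1.014 - 1) / 1.014
rho = 0.013807

0.013807


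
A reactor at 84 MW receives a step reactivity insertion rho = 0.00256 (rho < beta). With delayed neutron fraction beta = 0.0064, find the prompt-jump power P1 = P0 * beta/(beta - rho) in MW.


P1/P0 = beta / (beta - rho)
P1/P0 = 0.0064 / (0.0064 - 0.00256) = 1.666667
P1 = 84 * 1.666667 = 140.00 MW

140.00


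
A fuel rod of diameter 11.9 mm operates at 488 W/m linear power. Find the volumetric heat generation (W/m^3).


r = D / 2 / 1000 = 11.9 / 2 / 1000 = 0.00595 m
q''' = q' / (pi * r^2)
q''' = 488 / (pi * 0.00595^2)
q''' = 4.3877e+06 W/m^3

4.3877e+06


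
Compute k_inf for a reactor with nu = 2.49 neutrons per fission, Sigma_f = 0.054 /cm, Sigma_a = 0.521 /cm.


k_inf = nu * Sigma_f / Sigma_a
k_inf = 2.49 * 0.054 / 0.521
k_inf = 0.25808

0.25808


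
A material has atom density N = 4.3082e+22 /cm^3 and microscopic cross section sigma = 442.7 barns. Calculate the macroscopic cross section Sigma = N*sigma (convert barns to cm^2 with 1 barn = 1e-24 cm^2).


Sigma = N * sigma_barns * 1e-24
Sigma = 4.3082e+22 * 442.7 * 1e-24
Sigma = 19.072 /cm

19.072


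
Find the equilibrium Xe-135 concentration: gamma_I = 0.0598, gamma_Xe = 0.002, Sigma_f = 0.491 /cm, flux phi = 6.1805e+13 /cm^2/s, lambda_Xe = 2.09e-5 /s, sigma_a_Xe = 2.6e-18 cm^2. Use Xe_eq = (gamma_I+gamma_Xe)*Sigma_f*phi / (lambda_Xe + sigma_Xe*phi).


Xe_eq = (gamma_I + gamma_Xe) * Sigma_f * phi / (lambda_Xe + sigma_Xe * phi)
Numerator = (0.0598 + 0.002) * 0.491 * 6.1805e+13 = 1.875399e+12
Denominator = 2.09e-5 + 2.6e-18 * 6.1805e+13 = 1.815930e-04
Xe_eq = 1.875399e+12 / 1.815930e-04 = 1.0327e+16 /cm^3

1.0327e+16


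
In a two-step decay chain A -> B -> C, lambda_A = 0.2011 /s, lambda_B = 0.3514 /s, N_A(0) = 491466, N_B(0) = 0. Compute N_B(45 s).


N_B(t) = lambda_A * N_A0 / (lambda_B - lambda_A) * [exp(-lambda_A*t) - exp(-lambda_B*t)]
exp(-0.2011*45) = 1.174497e-04; exp(-0.3514*45) = 1.356755e-07
N_B = 0.2011 * 491466 / (0.3514 - 0.2011) * (1.174497e-04 - 1.356755e-07)
N_B = 77.143

77.143


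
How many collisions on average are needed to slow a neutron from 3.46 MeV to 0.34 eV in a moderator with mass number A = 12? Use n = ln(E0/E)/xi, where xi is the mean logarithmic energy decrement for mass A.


xi = 1 + (A-1)^2/(2A)*ln((A-1)/(A+1)) = 0.1577690 (for A = 12)
n = ln(E0/E) / xi
n = ln(3.46e6 / 0.34) / 0.1577690
n = ln(1.017647e+07) / 0.1577690 = 102.27

102.27


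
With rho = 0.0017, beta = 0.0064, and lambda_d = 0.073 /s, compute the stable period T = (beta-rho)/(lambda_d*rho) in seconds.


T = (beta - rho) / (lambda_d * rho)
T = (0.0064 - 0.0017) / (0.073 * 0.0017)
T = 37.873 s

37.873


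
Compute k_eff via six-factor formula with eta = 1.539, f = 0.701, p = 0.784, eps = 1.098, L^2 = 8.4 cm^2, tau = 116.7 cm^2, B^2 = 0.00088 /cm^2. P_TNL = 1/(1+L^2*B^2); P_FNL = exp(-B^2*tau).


k_inf = eta*f*p*eps = 1.539*0.701*0.784*1.098 = 0.9286991
P_TNL = 1/(1 + L^2*B^2) = 1/(1 + 8.4*0.00088) = 0.9926622
P_FNL = exp(-B^2*tau) = exp(-0.00088*116.7) = 0.9024013
k_eff = k_inf * P_TNL * P_FNL = 0.9286991 * 0.9926622 * 0.9024013
k_eff = 0.83191

0.83191


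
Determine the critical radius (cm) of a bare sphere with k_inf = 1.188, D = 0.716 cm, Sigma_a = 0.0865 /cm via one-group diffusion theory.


L^2 = D / Sigma_a = 0.716 / 0.0865 = 8.277457 cm^2
B_m^2 = (k_inf - 1) / L^2 = (1.188 - 1) / 8.277457 = 0.02271229 /cm^2
For a bare sphere: B_g = pi/R, so R_c = pi / sqrt(B_m^2)
R_c = pi / sqrt(0.02271229) = 20.846 cm

20.846


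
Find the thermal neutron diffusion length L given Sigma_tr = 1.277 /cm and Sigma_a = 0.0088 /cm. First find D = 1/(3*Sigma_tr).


D = 1 / (3 * Sigma_tr) = 1 / (3 * 1.277) = 0.2610285 cm
L = sqrt(D / Sigma_a)
L = sqrt(0.2610285 / 0.0088)
L = 5.4463 cm

5.4463


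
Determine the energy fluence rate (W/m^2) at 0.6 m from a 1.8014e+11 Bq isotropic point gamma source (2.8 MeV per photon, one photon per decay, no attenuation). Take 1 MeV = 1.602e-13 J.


psi = A * E * 1.602e-13 / (4*pi*r^2)
psi = 1.8014e+11 * 2.8 * 1.602e-13 / (4*pi*0.6^2)
psi = 0.017862 W/m^2

0.017862


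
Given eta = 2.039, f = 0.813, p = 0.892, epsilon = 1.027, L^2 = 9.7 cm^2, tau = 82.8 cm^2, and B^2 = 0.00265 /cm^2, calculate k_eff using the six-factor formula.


k_inf = eta*f*p*eps = 2.039*0.813*0.892*1.027 = 1.518599
P_TNL = 1/(1 + L^2*B^2) = 1/(1 + 9.7*0.00265) = 0.9749392
P_FNL = exp(-B^2*tau) = exp(-0.00265*82.8) = 0.8029844
k_eff = k_inf * P_TNL * P_FNL = 1.518599 * 0.9749392 * 0.8029844
k_eff = 1.1889

1.1889


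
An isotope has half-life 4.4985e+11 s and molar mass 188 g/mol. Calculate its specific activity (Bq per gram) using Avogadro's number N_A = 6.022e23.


lambda = ln(2) / t_half = ln(2) / 4.4985e+11 = 1.540841e-12 /s
SA = lambda * N_A / M
SA = 1.540841e-12 * 6.022e23 / 188
SA = 4.9356e+09 Bq/g

4.9356e+09


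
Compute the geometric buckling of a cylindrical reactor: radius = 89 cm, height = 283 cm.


B^2 = (2.405/R)^2 + (pi/H)^2
B^2 = (2.405/89)^2 + (pi/283)^2
B^2 = 8.5345e-04 /cm^2

8.5345e-04


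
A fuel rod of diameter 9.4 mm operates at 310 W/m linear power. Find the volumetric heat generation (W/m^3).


r = D / 2 / 1000 = 9.4 / 2 / 1000 = 0.0047 m
q''' = q' / (pi * r^2)
q''' = 310 / (pi * 0.0047^2)
q''' = 4.4670e+06 W/m^3

4.4670e+06


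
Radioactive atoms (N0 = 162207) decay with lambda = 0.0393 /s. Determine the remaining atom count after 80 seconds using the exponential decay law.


N = N0 * exp(-lambda * t)
N = 162207 * exp(-0.0393 * 80)
N = 6992.7

6992.7


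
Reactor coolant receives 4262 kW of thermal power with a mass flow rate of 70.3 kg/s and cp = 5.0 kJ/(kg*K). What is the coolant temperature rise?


dT = Q / (m_dot * cp)
dT = 4262 / (70.3 * 5.0)
dT = 12.125 C

12.125


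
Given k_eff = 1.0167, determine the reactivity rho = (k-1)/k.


rho = (k_eff - 1) / k_eff
rho = (1.0167 - 1) / 1.0167
rho = 0.016426

0.016426


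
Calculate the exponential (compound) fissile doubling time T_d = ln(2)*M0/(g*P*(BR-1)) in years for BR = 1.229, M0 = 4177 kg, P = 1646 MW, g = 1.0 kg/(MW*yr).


Breeding gain G = BR - 1 = 1.229 - 1 = 0.229
Fissile production rate = g * P * G = 1.0 * 1646 * 0.229 = 376.934 kg/yr
T_d = ln(2) * M0 / (g * P * G)
T_d = ln(2) * 4177 / 376.934 = 7.6811 yr

7.6811


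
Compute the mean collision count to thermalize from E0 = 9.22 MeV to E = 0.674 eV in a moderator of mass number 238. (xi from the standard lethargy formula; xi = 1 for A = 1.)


xi = 1 + (A-1)^2/(2A)*ln((A-1)/(A+1)) = 0.008379872 (for A = 238)
n = ln(E0/E) / xi
n = ln(9.22e6 / 0.674) / 0.008379872
n = ln(1.367953e+07) / 0.008379872 = 1960.8

1960.8


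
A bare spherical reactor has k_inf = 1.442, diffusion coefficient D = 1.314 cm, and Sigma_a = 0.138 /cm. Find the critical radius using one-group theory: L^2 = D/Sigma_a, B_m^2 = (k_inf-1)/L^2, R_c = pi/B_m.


L^2 = D / Sigma_a = 1.314 / 0.138 = 9.521739 cm^2
B_m^2 = (k_inf - 1) / L^2 = (1.442 - 1) / 9.521739 = 0.04642009 /cm^2
For a bare sphere: B_g = pi/R, so R_c = pi / sqrt(B_m^2)
R_c = pi / sqrt(0.04642009) = 14.581 cm

14.581


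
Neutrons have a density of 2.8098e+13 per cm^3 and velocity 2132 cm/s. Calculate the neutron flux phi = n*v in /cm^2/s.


phi = n * v
phi = 2.8098e+13 * 2132
phi = 5.9905e+16 /cm^2/s

5.9905e+16


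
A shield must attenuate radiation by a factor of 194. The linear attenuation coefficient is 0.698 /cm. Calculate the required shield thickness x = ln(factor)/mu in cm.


x = ln(factor) / mu
x = ln(194) / 0.698
x = 7.5471 cm

7.5471


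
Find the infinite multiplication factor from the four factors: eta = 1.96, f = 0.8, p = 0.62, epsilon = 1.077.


k_inf = eta * f * p * epsilon
k_inf = 1.96 * 0.8 * 0.62 * 1.077
k_inf = 1.0470

1.0470


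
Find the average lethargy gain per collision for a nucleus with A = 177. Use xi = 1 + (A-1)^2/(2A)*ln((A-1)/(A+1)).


xi = 1 + (A-1)^2/(2A) * ln((A-1)/(A+1))
xi = 1 + (177-1)^2/(2*177) * ln((177-1)/(177 +1))
xi = 0.011257

0.011257


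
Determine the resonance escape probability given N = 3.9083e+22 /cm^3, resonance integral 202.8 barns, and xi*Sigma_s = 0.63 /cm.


p = exp(-N * I * 1e-24 / (xi*Sigma_s))
p = exp(-3.9083e+22 * 202.8 * 1e-24 / 0.63)
p = 3.4367e-06

3.4367e-06


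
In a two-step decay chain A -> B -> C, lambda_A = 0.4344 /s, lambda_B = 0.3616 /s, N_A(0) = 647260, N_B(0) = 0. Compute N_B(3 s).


N_B(t) = lambda_A * N_A0 / (lambda_B - lambda_A) * [exp(-lambda_A*t) - exp(-lambda_B*t)]
exp(-0.4344*3) = 0.2716611; exp(-0.3616*3) = 0.3379694
N_B = 0.4344 * 647260 / (0.3616 - 0.4344) * (0.2716611 - 0.3379694)
N_B = 256097

256097


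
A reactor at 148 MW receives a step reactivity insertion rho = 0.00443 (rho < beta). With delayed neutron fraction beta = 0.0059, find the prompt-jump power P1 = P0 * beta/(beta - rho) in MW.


P1/P0 = beta / (beta - rho)
P1/P0 = 0.0059 / (0.0059 - 0.00443) = 4.013605
P1 = 148 * 4.013605 = 594.01 MW

594.01


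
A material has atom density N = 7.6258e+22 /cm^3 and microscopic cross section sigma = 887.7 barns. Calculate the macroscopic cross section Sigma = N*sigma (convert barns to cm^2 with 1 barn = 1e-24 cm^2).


Sigma = N * sigma_barns * 1e-24
Sigma = 7.6258e+22 * 887.7 * 1e-24
Sigma = 67.694 /cm

67.694


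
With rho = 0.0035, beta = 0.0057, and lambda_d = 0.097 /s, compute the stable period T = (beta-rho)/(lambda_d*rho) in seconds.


T = (beta - rho) / (lambda_d * rho)
T = (0.0057 - 0.0035) / (0.097 * 0.0035)
T = 6.4801 s

6.4801


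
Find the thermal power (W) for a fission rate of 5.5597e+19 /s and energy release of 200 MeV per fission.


P = fission_rate * E_MeV * 1.602e-13
P = 5.5597e+19 * 200 * 1.602e-13
P = 1.7813e+09 W

1.7813e+09


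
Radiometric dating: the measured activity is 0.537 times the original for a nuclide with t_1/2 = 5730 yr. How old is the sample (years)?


lambda = ln(2) / t_half = ln(2) / 5730 = 1.209681e-04 /yr
t = -ln(A/A0) / lambda
t = -ln(0.537) / 1.209681e-04
t = 5139.8 yr

5139.8


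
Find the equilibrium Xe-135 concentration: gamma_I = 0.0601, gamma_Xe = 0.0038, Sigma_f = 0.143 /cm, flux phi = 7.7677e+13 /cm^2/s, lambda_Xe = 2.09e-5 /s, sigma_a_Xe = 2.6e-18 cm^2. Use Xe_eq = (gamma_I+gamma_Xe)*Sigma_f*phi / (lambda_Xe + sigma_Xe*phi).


Xe_eq = (gamma_I + gamma_Xe) * Sigma_f * phi / (lambda_Xe + sigma_Xe * phi)
Numerator = (0.0601 + 0.0038) * 0.143 * 7.7677e+13 = 7.097891e+11
Denominator = 2.09e-5 + 2.6e-18 * 7.7677e+13 = 2.228602e-04
Xe_eq = 7.097891e+11 / 2.228602e-04 = 3.1849e+15 /cm^3

3.1849e+15


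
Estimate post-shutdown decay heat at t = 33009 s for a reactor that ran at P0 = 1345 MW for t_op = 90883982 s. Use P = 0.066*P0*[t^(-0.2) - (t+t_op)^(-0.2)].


P/P0 = 0.066 * [t^(-0.2) - (t + t_op)^(-0.2)]
P/P0 = 0.066 * [33009^(-0.2) - (33009 + 90883982)^(-0.2)]
P/P0 = 0.066 * [0.1248169 - 0.02560183] = 0.006548195
P = 1345 * 0.006548195 = 8.8073 MW

8.8073


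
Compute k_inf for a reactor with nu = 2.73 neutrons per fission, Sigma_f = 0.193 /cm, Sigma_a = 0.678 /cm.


k_inf = nu * Sigma_f / Sigma_a
k_inf = 2.73 * 0.193 / 0.678
k_inf = 0.77712

0.77712


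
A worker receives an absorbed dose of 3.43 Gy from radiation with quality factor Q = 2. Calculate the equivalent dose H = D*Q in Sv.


H = D * Q
H = 3.43 * 2
H = 6.8600 Sv

6.8600


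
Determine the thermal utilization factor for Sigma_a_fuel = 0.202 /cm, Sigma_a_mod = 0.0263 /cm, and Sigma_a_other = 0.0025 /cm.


f = Sigma_a_fuel / (Sigma_a_fuel + Sigma_a_mod + Sigma_a_other)
f = 0.202 / (0.202 + 0.0263 + 0.0025)
f = 0.87522

0.87522


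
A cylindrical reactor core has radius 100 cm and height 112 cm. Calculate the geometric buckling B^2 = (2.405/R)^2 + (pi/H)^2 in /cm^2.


B^2 = (2.405/R)^2 + (pi/H)^2
B^2 = (2.405/100)^2 + (pi/112)^2
B^2 = 0.0013652 /cm^2

0.0013652
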